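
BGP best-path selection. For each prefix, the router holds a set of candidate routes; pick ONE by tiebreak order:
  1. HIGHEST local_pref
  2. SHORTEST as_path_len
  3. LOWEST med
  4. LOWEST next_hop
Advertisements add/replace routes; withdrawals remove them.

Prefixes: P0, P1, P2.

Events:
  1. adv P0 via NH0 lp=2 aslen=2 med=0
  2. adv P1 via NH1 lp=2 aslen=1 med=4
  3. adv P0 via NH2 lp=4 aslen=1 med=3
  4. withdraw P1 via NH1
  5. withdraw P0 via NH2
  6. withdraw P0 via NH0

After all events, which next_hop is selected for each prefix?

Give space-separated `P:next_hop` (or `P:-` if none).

Op 1: best P0=NH0 P1=- P2=-
Op 2: best P0=NH0 P1=NH1 P2=-
Op 3: best P0=NH2 P1=NH1 P2=-
Op 4: best P0=NH2 P1=- P2=-
Op 5: best P0=NH0 P1=- P2=-
Op 6: best P0=- P1=- P2=-

Answer: P0:- P1:- P2:-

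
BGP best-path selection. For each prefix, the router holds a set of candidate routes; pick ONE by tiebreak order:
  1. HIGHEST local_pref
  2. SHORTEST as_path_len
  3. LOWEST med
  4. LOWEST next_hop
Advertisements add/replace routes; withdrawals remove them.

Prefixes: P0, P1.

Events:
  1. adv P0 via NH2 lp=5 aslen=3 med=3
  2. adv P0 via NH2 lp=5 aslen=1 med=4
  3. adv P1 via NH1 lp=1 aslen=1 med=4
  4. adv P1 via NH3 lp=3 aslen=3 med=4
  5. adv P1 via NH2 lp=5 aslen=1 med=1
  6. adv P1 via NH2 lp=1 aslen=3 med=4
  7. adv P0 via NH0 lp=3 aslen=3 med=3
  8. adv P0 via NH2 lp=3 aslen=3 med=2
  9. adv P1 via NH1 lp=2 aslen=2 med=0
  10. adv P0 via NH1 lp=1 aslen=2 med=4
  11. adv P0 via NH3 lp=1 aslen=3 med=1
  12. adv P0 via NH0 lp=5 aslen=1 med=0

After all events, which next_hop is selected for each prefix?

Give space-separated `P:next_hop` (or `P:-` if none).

Answer: P0:NH0 P1:NH3

Derivation:
Op 1: best P0=NH2 P1=-
Op 2: best P0=NH2 P1=-
Op 3: best P0=NH2 P1=NH1
Op 4: best P0=NH2 P1=NH3
Op 5: best P0=NH2 P1=NH2
Op 6: best P0=NH2 P1=NH3
Op 7: best P0=NH2 P1=NH3
Op 8: best P0=NH2 P1=NH3
Op 9: best P0=NH2 P1=NH3
Op 10: best P0=NH2 P1=NH3
Op 11: best P0=NH2 P1=NH3
Op 12: best P0=NH0 P1=NH3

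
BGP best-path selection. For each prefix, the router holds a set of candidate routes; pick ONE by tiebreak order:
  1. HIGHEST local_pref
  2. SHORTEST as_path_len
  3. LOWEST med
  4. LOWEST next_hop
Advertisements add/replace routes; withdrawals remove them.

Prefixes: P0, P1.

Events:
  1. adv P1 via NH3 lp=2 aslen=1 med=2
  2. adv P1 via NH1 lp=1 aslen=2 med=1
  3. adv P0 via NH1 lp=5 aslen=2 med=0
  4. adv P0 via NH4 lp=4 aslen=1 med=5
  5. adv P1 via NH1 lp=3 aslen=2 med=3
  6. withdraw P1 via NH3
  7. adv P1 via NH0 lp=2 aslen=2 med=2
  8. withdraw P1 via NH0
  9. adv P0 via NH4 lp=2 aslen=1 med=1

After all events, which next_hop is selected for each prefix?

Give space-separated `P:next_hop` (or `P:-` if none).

Op 1: best P0=- P1=NH3
Op 2: best P0=- P1=NH3
Op 3: best P0=NH1 P1=NH3
Op 4: best P0=NH1 P1=NH3
Op 5: best P0=NH1 P1=NH1
Op 6: best P0=NH1 P1=NH1
Op 7: best P0=NH1 P1=NH1
Op 8: best P0=NH1 P1=NH1
Op 9: best P0=NH1 P1=NH1

Answer: P0:NH1 P1:NH1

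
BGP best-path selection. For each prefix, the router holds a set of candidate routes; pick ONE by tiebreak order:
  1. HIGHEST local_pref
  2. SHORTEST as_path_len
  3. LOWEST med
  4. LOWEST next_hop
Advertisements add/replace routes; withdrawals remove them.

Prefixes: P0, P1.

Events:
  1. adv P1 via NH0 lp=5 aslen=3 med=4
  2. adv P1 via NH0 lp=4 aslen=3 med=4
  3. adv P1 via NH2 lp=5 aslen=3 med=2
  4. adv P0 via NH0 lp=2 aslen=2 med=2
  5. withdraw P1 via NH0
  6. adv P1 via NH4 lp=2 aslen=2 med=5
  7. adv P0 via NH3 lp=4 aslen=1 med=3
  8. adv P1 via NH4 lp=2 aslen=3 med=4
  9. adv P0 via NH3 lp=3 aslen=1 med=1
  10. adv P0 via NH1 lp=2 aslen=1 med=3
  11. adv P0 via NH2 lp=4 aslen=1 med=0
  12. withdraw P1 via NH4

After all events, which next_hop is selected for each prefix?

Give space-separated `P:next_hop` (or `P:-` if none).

Op 1: best P0=- P1=NH0
Op 2: best P0=- P1=NH0
Op 3: best P0=- P1=NH2
Op 4: best P0=NH0 P1=NH2
Op 5: best P0=NH0 P1=NH2
Op 6: best P0=NH0 P1=NH2
Op 7: best P0=NH3 P1=NH2
Op 8: best P0=NH3 P1=NH2
Op 9: best P0=NH3 P1=NH2
Op 10: best P0=NH3 P1=NH2
Op 11: best P0=NH2 P1=NH2
Op 12: best P0=NH2 P1=NH2

Answer: P0:NH2 P1:NH2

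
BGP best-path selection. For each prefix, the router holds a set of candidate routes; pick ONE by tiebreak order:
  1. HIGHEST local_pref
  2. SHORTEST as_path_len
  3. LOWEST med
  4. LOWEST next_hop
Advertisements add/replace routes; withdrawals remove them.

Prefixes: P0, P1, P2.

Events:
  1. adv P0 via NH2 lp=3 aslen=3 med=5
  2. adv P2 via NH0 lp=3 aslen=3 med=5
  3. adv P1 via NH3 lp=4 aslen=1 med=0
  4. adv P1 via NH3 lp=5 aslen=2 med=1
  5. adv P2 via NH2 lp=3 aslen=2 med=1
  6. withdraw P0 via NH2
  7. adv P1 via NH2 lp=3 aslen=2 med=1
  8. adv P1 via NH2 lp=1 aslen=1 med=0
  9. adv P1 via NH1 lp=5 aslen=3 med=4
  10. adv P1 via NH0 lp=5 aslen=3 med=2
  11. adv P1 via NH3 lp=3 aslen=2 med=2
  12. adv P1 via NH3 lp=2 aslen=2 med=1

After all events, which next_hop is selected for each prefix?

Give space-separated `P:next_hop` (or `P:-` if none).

Op 1: best P0=NH2 P1=- P2=-
Op 2: best P0=NH2 P1=- P2=NH0
Op 3: best P0=NH2 P1=NH3 P2=NH0
Op 4: best P0=NH2 P1=NH3 P2=NH0
Op 5: best P0=NH2 P1=NH3 P2=NH2
Op 6: best P0=- P1=NH3 P2=NH2
Op 7: best P0=- P1=NH3 P2=NH2
Op 8: best P0=- P1=NH3 P2=NH2
Op 9: best P0=- P1=NH3 P2=NH2
Op 10: best P0=- P1=NH3 P2=NH2
Op 11: best P0=- P1=NH0 P2=NH2
Op 12: best P0=- P1=NH0 P2=NH2

Answer: P0:- P1:NH0 P2:NH2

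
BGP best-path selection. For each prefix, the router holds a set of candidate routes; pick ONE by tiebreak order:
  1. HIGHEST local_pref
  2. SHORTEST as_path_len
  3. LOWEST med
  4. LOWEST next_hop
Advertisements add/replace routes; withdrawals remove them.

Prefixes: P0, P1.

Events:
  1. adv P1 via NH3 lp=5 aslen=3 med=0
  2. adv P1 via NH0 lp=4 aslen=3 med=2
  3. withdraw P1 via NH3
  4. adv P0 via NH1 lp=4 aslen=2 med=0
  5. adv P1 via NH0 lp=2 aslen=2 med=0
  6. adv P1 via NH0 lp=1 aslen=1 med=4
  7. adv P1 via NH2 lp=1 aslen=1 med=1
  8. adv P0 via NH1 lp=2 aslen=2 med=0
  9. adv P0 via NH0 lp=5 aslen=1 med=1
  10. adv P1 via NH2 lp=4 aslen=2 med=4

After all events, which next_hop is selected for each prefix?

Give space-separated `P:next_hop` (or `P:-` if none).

Op 1: best P0=- P1=NH3
Op 2: best P0=- P1=NH3
Op 3: best P0=- P1=NH0
Op 4: best P0=NH1 P1=NH0
Op 5: best P0=NH1 P1=NH0
Op 6: best P0=NH1 P1=NH0
Op 7: best P0=NH1 P1=NH2
Op 8: best P0=NH1 P1=NH2
Op 9: best P0=NH0 P1=NH2
Op 10: best P0=NH0 P1=NH2

Answer: P0:NH0 P1:NH2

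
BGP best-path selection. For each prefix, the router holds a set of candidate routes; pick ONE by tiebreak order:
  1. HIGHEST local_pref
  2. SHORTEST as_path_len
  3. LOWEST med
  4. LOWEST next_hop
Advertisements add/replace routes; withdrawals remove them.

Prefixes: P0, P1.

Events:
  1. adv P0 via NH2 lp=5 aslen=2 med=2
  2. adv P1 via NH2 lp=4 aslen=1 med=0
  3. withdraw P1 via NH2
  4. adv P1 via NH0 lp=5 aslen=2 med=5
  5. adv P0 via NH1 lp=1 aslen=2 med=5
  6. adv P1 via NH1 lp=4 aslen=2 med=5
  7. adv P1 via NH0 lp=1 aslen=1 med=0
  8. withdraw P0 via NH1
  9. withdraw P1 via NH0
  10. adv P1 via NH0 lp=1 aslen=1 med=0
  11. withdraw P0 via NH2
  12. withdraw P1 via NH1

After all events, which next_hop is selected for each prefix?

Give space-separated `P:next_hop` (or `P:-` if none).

Op 1: best P0=NH2 P1=-
Op 2: best P0=NH2 P1=NH2
Op 3: best P0=NH2 P1=-
Op 4: best P0=NH2 P1=NH0
Op 5: best P0=NH2 P1=NH0
Op 6: best P0=NH2 P1=NH0
Op 7: best P0=NH2 P1=NH1
Op 8: best P0=NH2 P1=NH1
Op 9: best P0=NH2 P1=NH1
Op 10: best P0=NH2 P1=NH1
Op 11: best P0=- P1=NH1
Op 12: best P0=- P1=NH0

Answer: P0:- P1:NH0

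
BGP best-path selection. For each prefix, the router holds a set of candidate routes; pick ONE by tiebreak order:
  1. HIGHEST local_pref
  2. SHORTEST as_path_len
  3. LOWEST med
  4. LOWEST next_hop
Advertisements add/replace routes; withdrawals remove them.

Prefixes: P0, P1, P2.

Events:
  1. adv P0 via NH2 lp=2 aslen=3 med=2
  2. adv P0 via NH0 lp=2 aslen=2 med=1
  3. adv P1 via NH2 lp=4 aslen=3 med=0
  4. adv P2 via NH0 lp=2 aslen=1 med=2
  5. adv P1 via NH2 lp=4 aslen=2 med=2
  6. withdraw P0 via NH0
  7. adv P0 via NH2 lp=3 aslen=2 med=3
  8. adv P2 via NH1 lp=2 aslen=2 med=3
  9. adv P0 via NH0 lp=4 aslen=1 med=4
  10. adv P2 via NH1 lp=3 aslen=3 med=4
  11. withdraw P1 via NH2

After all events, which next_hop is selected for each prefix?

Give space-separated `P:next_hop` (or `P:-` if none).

Op 1: best P0=NH2 P1=- P2=-
Op 2: best P0=NH0 P1=- P2=-
Op 3: best P0=NH0 P1=NH2 P2=-
Op 4: best P0=NH0 P1=NH2 P2=NH0
Op 5: best P0=NH0 P1=NH2 P2=NH0
Op 6: best P0=NH2 P1=NH2 P2=NH0
Op 7: best P0=NH2 P1=NH2 P2=NH0
Op 8: best P0=NH2 P1=NH2 P2=NH0
Op 9: best P0=NH0 P1=NH2 P2=NH0
Op 10: best P0=NH0 P1=NH2 P2=NH1
Op 11: best P0=NH0 P1=- P2=NH1

Answer: P0:NH0 P1:- P2:NH1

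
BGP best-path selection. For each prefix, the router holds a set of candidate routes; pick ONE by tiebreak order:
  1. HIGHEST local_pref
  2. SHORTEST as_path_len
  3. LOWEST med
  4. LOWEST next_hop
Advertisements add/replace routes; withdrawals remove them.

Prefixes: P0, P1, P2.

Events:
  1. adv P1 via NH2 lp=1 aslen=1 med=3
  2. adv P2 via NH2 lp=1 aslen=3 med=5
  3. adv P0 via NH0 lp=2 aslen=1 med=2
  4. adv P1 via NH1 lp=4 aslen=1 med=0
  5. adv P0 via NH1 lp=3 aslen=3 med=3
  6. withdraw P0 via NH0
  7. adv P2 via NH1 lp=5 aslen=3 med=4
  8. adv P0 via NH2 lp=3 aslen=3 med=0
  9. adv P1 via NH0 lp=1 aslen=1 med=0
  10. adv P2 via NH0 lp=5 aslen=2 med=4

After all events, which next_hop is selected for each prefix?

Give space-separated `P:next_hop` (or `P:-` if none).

Op 1: best P0=- P1=NH2 P2=-
Op 2: best P0=- P1=NH2 P2=NH2
Op 3: best P0=NH0 P1=NH2 P2=NH2
Op 4: best P0=NH0 P1=NH1 P2=NH2
Op 5: best P0=NH1 P1=NH1 P2=NH2
Op 6: best P0=NH1 P1=NH1 P2=NH2
Op 7: best P0=NH1 P1=NH1 P2=NH1
Op 8: best P0=NH2 P1=NH1 P2=NH1
Op 9: best P0=NH2 P1=NH1 P2=NH1
Op 10: best P0=NH2 P1=NH1 P2=NH0

Answer: P0:NH2 P1:NH1 P2:NH0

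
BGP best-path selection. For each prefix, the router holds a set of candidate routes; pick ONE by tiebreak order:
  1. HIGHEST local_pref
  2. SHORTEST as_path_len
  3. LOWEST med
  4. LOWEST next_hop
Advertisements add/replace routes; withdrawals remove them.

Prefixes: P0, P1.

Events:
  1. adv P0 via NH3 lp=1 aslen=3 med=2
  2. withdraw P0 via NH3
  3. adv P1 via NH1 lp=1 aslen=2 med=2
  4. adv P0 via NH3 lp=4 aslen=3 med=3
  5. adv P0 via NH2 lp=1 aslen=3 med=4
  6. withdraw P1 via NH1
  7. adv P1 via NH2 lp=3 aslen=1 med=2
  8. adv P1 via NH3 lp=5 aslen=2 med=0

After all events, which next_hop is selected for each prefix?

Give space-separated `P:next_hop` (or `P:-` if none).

Op 1: best P0=NH3 P1=-
Op 2: best P0=- P1=-
Op 3: best P0=- P1=NH1
Op 4: best P0=NH3 P1=NH1
Op 5: best P0=NH3 P1=NH1
Op 6: best P0=NH3 P1=-
Op 7: best P0=NH3 P1=NH2
Op 8: best P0=NH3 P1=NH3

Answer: P0:NH3 P1:NH3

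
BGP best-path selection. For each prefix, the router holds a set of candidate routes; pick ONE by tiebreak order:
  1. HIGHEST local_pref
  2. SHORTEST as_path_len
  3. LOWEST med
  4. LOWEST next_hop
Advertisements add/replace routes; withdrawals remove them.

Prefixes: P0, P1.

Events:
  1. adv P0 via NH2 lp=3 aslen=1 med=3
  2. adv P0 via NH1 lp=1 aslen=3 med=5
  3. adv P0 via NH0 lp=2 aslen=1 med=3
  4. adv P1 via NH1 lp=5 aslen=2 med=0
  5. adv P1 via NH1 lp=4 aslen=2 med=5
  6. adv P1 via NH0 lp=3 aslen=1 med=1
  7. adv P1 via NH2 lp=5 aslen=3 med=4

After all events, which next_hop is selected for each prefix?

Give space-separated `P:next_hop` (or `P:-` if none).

Op 1: best P0=NH2 P1=-
Op 2: best P0=NH2 P1=-
Op 3: best P0=NH2 P1=-
Op 4: best P0=NH2 P1=NH1
Op 5: best P0=NH2 P1=NH1
Op 6: best P0=NH2 P1=NH1
Op 7: best P0=NH2 P1=NH2

Answer: P0:NH2 P1:NH2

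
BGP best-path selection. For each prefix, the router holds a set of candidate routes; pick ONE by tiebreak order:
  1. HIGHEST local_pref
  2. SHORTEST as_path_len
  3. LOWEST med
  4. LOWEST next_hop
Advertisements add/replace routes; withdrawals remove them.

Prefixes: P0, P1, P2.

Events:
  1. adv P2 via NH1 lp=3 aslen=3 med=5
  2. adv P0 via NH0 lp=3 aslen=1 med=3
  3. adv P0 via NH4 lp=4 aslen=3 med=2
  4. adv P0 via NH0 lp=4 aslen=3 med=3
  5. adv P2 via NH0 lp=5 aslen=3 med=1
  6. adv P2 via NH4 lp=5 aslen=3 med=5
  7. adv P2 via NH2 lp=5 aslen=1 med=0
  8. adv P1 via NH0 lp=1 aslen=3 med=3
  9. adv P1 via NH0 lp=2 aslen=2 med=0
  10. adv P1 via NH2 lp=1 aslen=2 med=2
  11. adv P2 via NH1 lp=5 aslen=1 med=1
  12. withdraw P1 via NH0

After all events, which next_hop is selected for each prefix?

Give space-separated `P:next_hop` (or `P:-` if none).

Op 1: best P0=- P1=- P2=NH1
Op 2: best P0=NH0 P1=- P2=NH1
Op 3: best P0=NH4 P1=- P2=NH1
Op 4: best P0=NH4 P1=- P2=NH1
Op 5: best P0=NH4 P1=- P2=NH0
Op 6: best P0=NH4 P1=- P2=NH0
Op 7: best P0=NH4 P1=- P2=NH2
Op 8: best P0=NH4 P1=NH0 P2=NH2
Op 9: best P0=NH4 P1=NH0 P2=NH2
Op 10: best P0=NH4 P1=NH0 P2=NH2
Op 11: best P0=NH4 P1=NH0 P2=NH2
Op 12: best P0=NH4 P1=NH2 P2=NH2

Answer: P0:NH4 P1:NH2 P2:NH2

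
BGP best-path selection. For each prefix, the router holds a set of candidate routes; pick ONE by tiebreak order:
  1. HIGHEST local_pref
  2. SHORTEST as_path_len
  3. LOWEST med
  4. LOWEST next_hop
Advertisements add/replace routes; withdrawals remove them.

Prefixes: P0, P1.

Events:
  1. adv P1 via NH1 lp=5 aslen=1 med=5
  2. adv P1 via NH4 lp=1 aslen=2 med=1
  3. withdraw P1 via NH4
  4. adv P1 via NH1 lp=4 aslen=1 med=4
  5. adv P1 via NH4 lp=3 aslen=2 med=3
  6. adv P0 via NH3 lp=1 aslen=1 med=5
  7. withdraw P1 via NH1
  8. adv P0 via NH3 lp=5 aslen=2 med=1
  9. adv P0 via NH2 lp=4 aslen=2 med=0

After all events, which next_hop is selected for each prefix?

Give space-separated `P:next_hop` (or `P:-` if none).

Op 1: best P0=- P1=NH1
Op 2: best P0=- P1=NH1
Op 3: best P0=- P1=NH1
Op 4: best P0=- P1=NH1
Op 5: best P0=- P1=NH1
Op 6: best P0=NH3 P1=NH1
Op 7: best P0=NH3 P1=NH4
Op 8: best P0=NH3 P1=NH4
Op 9: best P0=NH3 P1=NH4

Answer: P0:NH3 P1:NH4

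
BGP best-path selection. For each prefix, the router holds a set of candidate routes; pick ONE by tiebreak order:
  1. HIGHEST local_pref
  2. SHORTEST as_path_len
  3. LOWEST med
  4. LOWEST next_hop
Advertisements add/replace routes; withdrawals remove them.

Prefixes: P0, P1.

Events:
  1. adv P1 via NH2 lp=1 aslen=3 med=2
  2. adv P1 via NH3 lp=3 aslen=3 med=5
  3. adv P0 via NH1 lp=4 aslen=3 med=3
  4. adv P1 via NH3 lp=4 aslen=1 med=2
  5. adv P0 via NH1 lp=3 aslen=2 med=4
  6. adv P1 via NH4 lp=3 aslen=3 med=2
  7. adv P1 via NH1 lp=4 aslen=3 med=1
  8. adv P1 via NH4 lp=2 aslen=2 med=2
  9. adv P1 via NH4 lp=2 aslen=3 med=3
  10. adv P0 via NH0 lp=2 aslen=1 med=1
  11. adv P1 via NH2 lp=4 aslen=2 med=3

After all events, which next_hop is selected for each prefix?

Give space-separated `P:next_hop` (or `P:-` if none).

Answer: P0:NH1 P1:NH3

Derivation:
Op 1: best P0=- P1=NH2
Op 2: best P0=- P1=NH3
Op 3: best P0=NH1 P1=NH3
Op 4: best P0=NH1 P1=NH3
Op 5: best P0=NH1 P1=NH3
Op 6: best P0=NH1 P1=NH3
Op 7: best P0=NH1 P1=NH3
Op 8: best P0=NH1 P1=NH3
Op 9: best P0=NH1 P1=NH3
Op 10: best P0=NH1 P1=NH3
Op 11: best P0=NH1 P1=NH3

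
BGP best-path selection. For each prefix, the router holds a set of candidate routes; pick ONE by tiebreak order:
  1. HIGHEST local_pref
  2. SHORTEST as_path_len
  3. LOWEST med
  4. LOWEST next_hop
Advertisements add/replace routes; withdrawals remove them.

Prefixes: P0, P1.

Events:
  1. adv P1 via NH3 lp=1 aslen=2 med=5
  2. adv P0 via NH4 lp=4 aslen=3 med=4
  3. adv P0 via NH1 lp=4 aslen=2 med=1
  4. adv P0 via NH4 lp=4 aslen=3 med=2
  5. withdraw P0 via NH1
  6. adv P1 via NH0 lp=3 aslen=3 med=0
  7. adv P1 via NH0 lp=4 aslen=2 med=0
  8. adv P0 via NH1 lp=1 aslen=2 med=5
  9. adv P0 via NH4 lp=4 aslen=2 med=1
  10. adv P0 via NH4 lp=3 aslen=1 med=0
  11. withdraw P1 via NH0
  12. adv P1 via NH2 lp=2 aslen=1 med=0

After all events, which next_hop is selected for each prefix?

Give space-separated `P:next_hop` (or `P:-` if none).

Op 1: best P0=- P1=NH3
Op 2: best P0=NH4 P1=NH3
Op 3: best P0=NH1 P1=NH3
Op 4: best P0=NH1 P1=NH3
Op 5: best P0=NH4 P1=NH3
Op 6: best P0=NH4 P1=NH0
Op 7: best P0=NH4 P1=NH0
Op 8: best P0=NH4 P1=NH0
Op 9: best P0=NH4 P1=NH0
Op 10: best P0=NH4 P1=NH0
Op 11: best P0=NH4 P1=NH3
Op 12: best P0=NH4 P1=NH2

Answer: P0:NH4 P1:NH2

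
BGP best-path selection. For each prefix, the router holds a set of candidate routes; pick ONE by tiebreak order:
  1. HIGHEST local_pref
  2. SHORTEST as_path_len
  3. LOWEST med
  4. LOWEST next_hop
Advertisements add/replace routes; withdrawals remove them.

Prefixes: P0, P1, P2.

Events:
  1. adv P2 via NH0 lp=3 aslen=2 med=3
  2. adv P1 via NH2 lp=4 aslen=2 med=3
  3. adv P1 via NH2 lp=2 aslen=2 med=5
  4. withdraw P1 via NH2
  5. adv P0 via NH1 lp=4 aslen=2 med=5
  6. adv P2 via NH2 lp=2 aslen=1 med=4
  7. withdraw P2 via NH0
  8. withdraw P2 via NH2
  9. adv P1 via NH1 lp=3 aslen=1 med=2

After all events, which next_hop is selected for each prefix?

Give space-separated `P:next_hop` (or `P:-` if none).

Answer: P0:NH1 P1:NH1 P2:-

Derivation:
Op 1: best P0=- P1=- P2=NH0
Op 2: best P0=- P1=NH2 P2=NH0
Op 3: best P0=- P1=NH2 P2=NH0
Op 4: best P0=- P1=- P2=NH0
Op 5: best P0=NH1 P1=- P2=NH0
Op 6: best P0=NH1 P1=- P2=NH0
Op 7: best P0=NH1 P1=- P2=NH2
Op 8: best P0=NH1 P1=- P2=-
Op 9: best P0=NH1 P1=NH1 P2=-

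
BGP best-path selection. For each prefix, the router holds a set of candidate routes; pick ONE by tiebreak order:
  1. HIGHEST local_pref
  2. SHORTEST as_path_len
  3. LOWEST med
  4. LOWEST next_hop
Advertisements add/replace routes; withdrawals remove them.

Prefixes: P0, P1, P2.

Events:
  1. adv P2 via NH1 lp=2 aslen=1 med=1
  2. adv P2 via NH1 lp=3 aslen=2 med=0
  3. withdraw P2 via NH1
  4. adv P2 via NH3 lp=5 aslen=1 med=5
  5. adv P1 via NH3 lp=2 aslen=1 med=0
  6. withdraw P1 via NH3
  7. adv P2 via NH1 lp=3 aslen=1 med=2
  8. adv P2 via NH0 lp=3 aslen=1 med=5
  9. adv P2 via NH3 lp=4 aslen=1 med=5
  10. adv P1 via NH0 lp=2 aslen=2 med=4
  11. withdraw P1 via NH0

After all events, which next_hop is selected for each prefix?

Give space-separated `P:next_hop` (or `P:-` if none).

Answer: P0:- P1:- P2:NH3

Derivation:
Op 1: best P0=- P1=- P2=NH1
Op 2: best P0=- P1=- P2=NH1
Op 3: best P0=- P1=- P2=-
Op 4: best P0=- P1=- P2=NH3
Op 5: best P0=- P1=NH3 P2=NH3
Op 6: best P0=- P1=- P2=NH3
Op 7: best P0=- P1=- P2=NH3
Op 8: best P0=- P1=- P2=NH3
Op 9: best P0=- P1=- P2=NH3
Op 10: best P0=- P1=NH0 P2=NH3
Op 11: best P0=- P1=- P2=NH3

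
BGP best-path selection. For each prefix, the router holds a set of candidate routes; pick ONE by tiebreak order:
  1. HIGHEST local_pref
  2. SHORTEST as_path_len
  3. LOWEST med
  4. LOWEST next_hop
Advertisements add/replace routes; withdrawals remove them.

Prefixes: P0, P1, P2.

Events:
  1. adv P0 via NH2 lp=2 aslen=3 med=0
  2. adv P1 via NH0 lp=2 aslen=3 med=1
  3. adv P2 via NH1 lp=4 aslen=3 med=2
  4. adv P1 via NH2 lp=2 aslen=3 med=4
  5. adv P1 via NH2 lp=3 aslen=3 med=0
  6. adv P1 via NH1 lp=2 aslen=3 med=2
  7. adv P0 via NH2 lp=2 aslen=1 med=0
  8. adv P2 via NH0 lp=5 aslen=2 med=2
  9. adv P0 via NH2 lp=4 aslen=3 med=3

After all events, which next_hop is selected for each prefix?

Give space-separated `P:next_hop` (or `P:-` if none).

Answer: P0:NH2 P1:NH2 P2:NH0

Derivation:
Op 1: best P0=NH2 P1=- P2=-
Op 2: best P0=NH2 P1=NH0 P2=-
Op 3: best P0=NH2 P1=NH0 P2=NH1
Op 4: best P0=NH2 P1=NH0 P2=NH1
Op 5: best P0=NH2 P1=NH2 P2=NH1
Op 6: best P0=NH2 P1=NH2 P2=NH1
Op 7: best P0=NH2 P1=NH2 P2=NH1
Op 8: best P0=NH2 P1=NH2 P2=NH0
Op 9: best P0=NH2 P1=NH2 P2=NH0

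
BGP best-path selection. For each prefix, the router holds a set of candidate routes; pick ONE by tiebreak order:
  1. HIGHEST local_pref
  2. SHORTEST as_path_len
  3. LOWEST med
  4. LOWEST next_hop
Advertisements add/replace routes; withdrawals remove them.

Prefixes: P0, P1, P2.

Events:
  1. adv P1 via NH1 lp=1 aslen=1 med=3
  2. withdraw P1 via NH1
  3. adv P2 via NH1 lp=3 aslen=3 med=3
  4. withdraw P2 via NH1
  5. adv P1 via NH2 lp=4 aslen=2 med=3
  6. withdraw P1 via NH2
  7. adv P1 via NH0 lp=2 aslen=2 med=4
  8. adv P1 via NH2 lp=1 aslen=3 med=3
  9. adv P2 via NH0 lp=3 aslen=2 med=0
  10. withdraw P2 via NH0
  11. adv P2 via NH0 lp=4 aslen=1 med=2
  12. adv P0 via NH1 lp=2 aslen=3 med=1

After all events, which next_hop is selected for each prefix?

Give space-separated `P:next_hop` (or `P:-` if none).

Answer: P0:NH1 P1:NH0 P2:NH0

Derivation:
Op 1: best P0=- P1=NH1 P2=-
Op 2: best P0=- P1=- P2=-
Op 3: best P0=- P1=- P2=NH1
Op 4: best P0=- P1=- P2=-
Op 5: best P0=- P1=NH2 P2=-
Op 6: best P0=- P1=- P2=-
Op 7: best P0=- P1=NH0 P2=-
Op 8: best P0=- P1=NH0 P2=-
Op 9: best P0=- P1=NH0 P2=NH0
Op 10: best P0=- P1=NH0 P2=-
Op 11: best P0=- P1=NH0 P2=NH0
Op 12: best P0=NH1 P1=NH0 P2=NH0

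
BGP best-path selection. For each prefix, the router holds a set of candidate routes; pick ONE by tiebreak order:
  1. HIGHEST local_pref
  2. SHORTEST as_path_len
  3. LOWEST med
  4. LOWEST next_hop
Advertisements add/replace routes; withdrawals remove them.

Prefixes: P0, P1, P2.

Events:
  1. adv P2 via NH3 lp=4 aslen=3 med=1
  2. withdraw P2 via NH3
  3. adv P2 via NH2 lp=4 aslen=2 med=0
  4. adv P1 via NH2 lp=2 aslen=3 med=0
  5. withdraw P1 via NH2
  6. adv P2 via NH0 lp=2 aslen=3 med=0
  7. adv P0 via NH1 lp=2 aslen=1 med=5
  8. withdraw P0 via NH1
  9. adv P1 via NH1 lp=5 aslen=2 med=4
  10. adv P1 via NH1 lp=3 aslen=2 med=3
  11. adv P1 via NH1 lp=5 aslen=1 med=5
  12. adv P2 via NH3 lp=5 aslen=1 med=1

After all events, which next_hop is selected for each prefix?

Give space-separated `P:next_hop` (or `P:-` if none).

Answer: P0:- P1:NH1 P2:NH3

Derivation:
Op 1: best P0=- P1=- P2=NH3
Op 2: best P0=- P1=- P2=-
Op 3: best P0=- P1=- P2=NH2
Op 4: best P0=- P1=NH2 P2=NH2
Op 5: best P0=- P1=- P2=NH2
Op 6: best P0=- P1=- P2=NH2
Op 7: best P0=NH1 P1=- P2=NH2
Op 8: best P0=- P1=- P2=NH2
Op 9: best P0=- P1=NH1 P2=NH2
Op 10: best P0=- P1=NH1 P2=NH2
Op 11: best P0=- P1=NH1 P2=NH2
Op 12: best P0=- P1=NH1 P2=NH3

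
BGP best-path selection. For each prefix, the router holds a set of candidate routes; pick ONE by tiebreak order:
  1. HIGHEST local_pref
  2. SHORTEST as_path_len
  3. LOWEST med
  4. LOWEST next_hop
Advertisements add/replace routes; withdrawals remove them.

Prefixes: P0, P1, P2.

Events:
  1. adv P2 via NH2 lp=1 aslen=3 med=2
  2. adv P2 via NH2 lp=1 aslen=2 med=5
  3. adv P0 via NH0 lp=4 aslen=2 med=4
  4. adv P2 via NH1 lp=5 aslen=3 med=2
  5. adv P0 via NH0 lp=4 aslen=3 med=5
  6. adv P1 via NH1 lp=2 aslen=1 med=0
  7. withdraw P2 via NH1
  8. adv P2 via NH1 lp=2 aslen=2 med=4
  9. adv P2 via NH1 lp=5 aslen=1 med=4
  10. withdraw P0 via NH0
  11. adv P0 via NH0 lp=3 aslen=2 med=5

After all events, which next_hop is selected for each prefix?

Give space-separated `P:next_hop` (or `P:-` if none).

Op 1: best P0=- P1=- P2=NH2
Op 2: best P0=- P1=- P2=NH2
Op 3: best P0=NH0 P1=- P2=NH2
Op 4: best P0=NH0 P1=- P2=NH1
Op 5: best P0=NH0 P1=- P2=NH1
Op 6: best P0=NH0 P1=NH1 P2=NH1
Op 7: best P0=NH0 P1=NH1 P2=NH2
Op 8: best P0=NH0 P1=NH1 P2=NH1
Op 9: best P0=NH0 P1=NH1 P2=NH1
Op 10: best P0=- P1=NH1 P2=NH1
Op 11: best P0=NH0 P1=NH1 P2=NH1

Answer: P0:NH0 P1:NH1 P2:NH1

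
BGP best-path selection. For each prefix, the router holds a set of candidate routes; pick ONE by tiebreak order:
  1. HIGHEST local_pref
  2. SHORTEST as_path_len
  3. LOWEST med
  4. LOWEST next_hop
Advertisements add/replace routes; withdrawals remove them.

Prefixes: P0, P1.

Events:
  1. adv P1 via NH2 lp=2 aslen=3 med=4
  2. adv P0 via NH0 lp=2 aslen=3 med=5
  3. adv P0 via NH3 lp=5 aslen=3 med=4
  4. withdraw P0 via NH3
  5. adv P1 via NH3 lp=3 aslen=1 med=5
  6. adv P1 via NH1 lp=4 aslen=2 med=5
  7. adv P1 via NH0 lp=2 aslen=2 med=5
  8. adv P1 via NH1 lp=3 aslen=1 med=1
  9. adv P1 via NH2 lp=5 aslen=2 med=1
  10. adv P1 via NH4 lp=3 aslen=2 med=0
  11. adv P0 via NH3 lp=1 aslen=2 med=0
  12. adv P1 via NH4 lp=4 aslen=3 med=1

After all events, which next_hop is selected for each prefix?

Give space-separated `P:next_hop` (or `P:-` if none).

Op 1: best P0=- P1=NH2
Op 2: best P0=NH0 P1=NH2
Op 3: best P0=NH3 P1=NH2
Op 4: best P0=NH0 P1=NH2
Op 5: best P0=NH0 P1=NH3
Op 6: best P0=NH0 P1=NH1
Op 7: best P0=NH0 P1=NH1
Op 8: best P0=NH0 P1=NH1
Op 9: best P0=NH0 P1=NH2
Op 10: best P0=NH0 P1=NH2
Op 11: best P0=NH0 P1=NH2
Op 12: best P0=NH0 P1=NH2

Answer: P0:NH0 P1:NH2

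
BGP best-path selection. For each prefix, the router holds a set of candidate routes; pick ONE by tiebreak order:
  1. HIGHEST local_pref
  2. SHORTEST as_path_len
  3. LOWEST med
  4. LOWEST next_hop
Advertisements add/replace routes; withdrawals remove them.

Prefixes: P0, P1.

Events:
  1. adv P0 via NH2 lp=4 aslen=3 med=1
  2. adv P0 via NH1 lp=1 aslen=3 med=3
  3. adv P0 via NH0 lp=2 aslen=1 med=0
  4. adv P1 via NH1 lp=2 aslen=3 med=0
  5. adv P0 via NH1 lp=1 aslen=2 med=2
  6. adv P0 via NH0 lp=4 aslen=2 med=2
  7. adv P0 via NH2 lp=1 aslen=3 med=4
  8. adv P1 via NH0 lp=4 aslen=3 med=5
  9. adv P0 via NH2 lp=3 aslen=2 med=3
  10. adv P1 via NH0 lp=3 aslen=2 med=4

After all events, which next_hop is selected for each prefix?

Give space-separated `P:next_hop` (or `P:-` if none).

Answer: P0:NH0 P1:NH0

Derivation:
Op 1: best P0=NH2 P1=-
Op 2: best P0=NH2 P1=-
Op 3: best P0=NH2 P1=-
Op 4: best P0=NH2 P1=NH1
Op 5: best P0=NH2 P1=NH1
Op 6: best P0=NH0 P1=NH1
Op 7: best P0=NH0 P1=NH1
Op 8: best P0=NH0 P1=NH0
Op 9: best P0=NH0 P1=NH0
Op 10: best P0=NH0 P1=NH0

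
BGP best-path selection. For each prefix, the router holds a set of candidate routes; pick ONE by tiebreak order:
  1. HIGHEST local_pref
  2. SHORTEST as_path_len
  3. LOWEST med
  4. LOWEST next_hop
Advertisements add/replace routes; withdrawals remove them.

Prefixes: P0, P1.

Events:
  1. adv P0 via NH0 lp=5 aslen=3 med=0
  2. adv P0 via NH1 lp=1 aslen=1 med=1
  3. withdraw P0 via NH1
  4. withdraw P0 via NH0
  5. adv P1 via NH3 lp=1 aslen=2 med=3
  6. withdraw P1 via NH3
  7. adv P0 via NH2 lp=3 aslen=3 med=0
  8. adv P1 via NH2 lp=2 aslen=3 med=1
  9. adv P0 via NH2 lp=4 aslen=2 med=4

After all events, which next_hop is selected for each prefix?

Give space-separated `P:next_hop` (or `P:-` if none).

Answer: P0:NH2 P1:NH2

Derivation:
Op 1: best P0=NH0 P1=-
Op 2: best P0=NH0 P1=-
Op 3: best P0=NH0 P1=-
Op 4: best P0=- P1=-
Op 5: best P0=- P1=NH3
Op 6: best P0=- P1=-
Op 7: best P0=NH2 P1=-
Op 8: best P0=NH2 P1=NH2
Op 9: best P0=NH2 P1=NH2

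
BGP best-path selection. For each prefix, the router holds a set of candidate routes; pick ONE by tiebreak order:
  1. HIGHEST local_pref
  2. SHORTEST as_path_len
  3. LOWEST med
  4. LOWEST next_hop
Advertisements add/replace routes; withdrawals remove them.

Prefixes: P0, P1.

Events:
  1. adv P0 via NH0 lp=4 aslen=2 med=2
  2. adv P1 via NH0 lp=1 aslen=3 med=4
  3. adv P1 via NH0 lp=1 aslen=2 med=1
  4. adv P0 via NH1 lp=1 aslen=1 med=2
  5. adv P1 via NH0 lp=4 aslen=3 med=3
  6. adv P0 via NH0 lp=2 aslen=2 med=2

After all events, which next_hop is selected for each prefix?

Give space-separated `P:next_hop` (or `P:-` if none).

Op 1: best P0=NH0 P1=-
Op 2: best P0=NH0 P1=NH0
Op 3: best P0=NH0 P1=NH0
Op 4: best P0=NH0 P1=NH0
Op 5: best P0=NH0 P1=NH0
Op 6: best P0=NH0 P1=NH0

Answer: P0:NH0 P1:NH0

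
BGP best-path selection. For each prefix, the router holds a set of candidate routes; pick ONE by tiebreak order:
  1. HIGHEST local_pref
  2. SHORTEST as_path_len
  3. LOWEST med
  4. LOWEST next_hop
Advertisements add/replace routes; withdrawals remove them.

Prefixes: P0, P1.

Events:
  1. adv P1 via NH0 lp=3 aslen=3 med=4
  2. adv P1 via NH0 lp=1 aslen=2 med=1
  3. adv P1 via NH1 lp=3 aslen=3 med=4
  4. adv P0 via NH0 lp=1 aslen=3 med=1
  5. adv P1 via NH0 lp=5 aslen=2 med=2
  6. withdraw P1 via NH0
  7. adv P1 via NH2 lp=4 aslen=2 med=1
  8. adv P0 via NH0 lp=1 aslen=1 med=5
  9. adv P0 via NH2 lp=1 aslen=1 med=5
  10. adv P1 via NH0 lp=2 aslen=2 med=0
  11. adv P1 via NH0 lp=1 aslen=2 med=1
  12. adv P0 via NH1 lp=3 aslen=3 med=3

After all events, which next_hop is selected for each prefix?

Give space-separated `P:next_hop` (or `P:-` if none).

Op 1: best P0=- P1=NH0
Op 2: best P0=- P1=NH0
Op 3: best P0=- P1=NH1
Op 4: best P0=NH0 P1=NH1
Op 5: best P0=NH0 P1=NH0
Op 6: best P0=NH0 P1=NH1
Op 7: best P0=NH0 P1=NH2
Op 8: best P0=NH0 P1=NH2
Op 9: best P0=NH0 P1=NH2
Op 10: best P0=NH0 P1=NH2
Op 11: best P0=NH0 P1=NH2
Op 12: best P0=NH1 P1=NH2

Answer: P0:NH1 P1:NH2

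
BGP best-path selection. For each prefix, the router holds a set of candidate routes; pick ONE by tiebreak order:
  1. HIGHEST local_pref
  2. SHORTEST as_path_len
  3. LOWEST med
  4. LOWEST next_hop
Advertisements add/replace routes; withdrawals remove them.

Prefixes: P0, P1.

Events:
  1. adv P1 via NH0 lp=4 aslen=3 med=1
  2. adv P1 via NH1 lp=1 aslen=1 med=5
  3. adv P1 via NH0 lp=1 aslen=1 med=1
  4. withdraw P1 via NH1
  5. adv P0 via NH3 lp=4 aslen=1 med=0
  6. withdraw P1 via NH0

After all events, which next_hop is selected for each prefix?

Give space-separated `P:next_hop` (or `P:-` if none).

Op 1: best P0=- P1=NH0
Op 2: best P0=- P1=NH0
Op 3: best P0=- P1=NH0
Op 4: best P0=- P1=NH0
Op 5: best P0=NH3 P1=NH0
Op 6: best P0=NH3 P1=-

Answer: P0:NH3 P1:-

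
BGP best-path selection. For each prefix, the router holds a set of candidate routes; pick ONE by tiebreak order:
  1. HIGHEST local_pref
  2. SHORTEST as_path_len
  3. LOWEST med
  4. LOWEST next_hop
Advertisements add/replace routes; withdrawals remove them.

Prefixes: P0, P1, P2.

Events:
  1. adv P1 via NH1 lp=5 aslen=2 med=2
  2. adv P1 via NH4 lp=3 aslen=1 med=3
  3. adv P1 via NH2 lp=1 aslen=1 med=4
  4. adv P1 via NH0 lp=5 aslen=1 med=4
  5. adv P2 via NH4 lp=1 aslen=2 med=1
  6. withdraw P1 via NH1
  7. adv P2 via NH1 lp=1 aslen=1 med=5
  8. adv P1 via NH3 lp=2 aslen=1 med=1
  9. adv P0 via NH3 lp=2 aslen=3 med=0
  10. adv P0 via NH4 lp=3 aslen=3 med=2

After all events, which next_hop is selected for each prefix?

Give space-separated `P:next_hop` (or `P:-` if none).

Op 1: best P0=- P1=NH1 P2=-
Op 2: best P0=- P1=NH1 P2=-
Op 3: best P0=- P1=NH1 P2=-
Op 4: best P0=- P1=NH0 P2=-
Op 5: best P0=- P1=NH0 P2=NH4
Op 6: best P0=- P1=NH0 P2=NH4
Op 7: best P0=- P1=NH0 P2=NH1
Op 8: best P0=- P1=NH0 P2=NH1
Op 9: best P0=NH3 P1=NH0 P2=NH1
Op 10: best P0=NH4 P1=NH0 P2=NH1

Answer: P0:NH4 P1:NH0 P2:NH1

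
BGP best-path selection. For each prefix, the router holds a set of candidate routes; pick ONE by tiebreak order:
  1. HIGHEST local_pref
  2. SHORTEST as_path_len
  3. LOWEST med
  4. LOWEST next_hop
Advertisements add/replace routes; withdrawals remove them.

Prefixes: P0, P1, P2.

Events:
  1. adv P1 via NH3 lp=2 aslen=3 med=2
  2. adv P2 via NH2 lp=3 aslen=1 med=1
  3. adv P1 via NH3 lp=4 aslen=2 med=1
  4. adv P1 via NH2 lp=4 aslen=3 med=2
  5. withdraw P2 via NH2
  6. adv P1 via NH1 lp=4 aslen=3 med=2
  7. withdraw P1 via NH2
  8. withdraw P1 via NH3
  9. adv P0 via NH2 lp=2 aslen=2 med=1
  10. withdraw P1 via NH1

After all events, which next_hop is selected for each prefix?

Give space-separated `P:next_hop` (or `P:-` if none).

Answer: P0:NH2 P1:- P2:-

Derivation:
Op 1: best P0=- P1=NH3 P2=-
Op 2: best P0=- P1=NH3 P2=NH2
Op 3: best P0=- P1=NH3 P2=NH2
Op 4: best P0=- P1=NH3 P2=NH2
Op 5: best P0=- P1=NH3 P2=-
Op 6: best P0=- P1=NH3 P2=-
Op 7: best P0=- P1=NH3 P2=-
Op 8: best P0=- P1=NH1 P2=-
Op 9: best P0=NH2 P1=NH1 P2=-
Op 10: best P0=NH2 P1=- P2=-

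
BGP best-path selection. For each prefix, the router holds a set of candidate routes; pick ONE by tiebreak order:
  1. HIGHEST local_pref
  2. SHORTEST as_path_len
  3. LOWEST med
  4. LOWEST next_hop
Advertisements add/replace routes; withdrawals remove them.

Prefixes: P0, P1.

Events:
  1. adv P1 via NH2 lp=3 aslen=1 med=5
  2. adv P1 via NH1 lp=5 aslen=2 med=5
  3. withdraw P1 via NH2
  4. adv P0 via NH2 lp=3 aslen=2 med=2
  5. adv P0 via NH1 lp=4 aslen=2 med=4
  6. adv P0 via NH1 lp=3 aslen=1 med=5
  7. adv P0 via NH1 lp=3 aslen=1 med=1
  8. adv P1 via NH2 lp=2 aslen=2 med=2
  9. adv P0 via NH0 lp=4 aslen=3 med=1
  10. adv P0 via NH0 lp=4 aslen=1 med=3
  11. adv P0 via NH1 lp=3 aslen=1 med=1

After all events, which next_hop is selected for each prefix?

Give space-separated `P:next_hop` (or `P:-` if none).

Answer: P0:NH0 P1:NH1

Derivation:
Op 1: best P0=- P1=NH2
Op 2: best P0=- P1=NH1
Op 3: best P0=- P1=NH1
Op 4: best P0=NH2 P1=NH1
Op 5: best P0=NH1 P1=NH1
Op 6: best P0=NH1 P1=NH1
Op 7: best P0=NH1 P1=NH1
Op 8: best P0=NH1 P1=NH1
Op 9: best P0=NH0 P1=NH1
Op 10: best P0=NH0 P1=NH1
Op 11: best P0=NH0 P1=NH1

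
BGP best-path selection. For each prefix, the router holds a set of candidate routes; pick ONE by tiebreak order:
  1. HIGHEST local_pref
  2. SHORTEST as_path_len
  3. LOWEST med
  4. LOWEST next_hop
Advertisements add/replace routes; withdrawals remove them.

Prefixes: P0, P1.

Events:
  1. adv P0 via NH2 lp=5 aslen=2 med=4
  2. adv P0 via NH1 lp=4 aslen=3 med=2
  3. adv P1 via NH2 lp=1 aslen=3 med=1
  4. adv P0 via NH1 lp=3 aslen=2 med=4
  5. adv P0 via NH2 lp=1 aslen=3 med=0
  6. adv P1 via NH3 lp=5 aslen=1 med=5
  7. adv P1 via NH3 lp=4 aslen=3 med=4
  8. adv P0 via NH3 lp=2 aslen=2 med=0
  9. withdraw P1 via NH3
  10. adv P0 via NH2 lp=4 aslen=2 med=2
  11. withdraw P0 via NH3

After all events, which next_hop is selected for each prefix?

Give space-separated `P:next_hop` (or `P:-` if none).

Op 1: best P0=NH2 P1=-
Op 2: best P0=NH2 P1=-
Op 3: best P0=NH2 P1=NH2
Op 4: best P0=NH2 P1=NH2
Op 5: best P0=NH1 P1=NH2
Op 6: best P0=NH1 P1=NH3
Op 7: best P0=NH1 P1=NH3
Op 8: best P0=NH1 P1=NH3
Op 9: best P0=NH1 P1=NH2
Op 10: best P0=NH2 P1=NH2
Op 11: best P0=NH2 P1=NH2

Answer: P0:NH2 P1:NH2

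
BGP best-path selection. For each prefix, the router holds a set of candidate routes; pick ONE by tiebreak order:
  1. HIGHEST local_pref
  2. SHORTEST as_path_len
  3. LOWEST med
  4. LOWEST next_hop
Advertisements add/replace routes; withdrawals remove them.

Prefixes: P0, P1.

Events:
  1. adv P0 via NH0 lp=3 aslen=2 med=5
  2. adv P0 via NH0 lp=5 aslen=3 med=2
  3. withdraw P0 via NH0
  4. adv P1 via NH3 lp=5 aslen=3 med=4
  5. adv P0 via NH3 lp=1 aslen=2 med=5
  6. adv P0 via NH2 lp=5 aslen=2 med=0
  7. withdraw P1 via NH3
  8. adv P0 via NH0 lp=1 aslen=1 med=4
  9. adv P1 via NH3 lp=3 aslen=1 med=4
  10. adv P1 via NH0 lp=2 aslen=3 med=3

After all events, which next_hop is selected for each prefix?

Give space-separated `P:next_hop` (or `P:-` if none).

Op 1: best P0=NH0 P1=-
Op 2: best P0=NH0 P1=-
Op 3: best P0=- P1=-
Op 4: best P0=- P1=NH3
Op 5: best P0=NH3 P1=NH3
Op 6: best P0=NH2 P1=NH3
Op 7: best P0=NH2 P1=-
Op 8: best P0=NH2 P1=-
Op 9: best P0=NH2 P1=NH3
Op 10: best P0=NH2 P1=NH3

Answer: P0:NH2 P1:NH3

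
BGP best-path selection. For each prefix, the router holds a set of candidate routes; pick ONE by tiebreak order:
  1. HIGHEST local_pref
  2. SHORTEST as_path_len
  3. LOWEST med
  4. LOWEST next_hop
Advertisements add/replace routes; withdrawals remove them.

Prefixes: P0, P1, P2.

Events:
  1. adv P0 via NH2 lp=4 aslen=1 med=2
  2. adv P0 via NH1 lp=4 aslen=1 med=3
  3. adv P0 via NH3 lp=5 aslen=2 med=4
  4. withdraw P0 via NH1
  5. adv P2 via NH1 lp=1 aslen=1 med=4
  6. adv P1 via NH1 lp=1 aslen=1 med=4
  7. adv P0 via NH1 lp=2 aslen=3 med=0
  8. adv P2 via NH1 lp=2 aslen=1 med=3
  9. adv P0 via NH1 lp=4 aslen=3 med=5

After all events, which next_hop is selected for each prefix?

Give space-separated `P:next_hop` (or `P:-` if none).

Answer: P0:NH3 P1:NH1 P2:NH1

Derivation:
Op 1: best P0=NH2 P1=- P2=-
Op 2: best P0=NH2 P1=- P2=-
Op 3: best P0=NH3 P1=- P2=-
Op 4: best P0=NH3 P1=- P2=-
Op 5: best P0=NH3 P1=- P2=NH1
Op 6: best P0=NH3 P1=NH1 P2=NH1
Op 7: best P0=NH3 P1=NH1 P2=NH1
Op 8: best P0=NH3 P1=NH1 P2=NH1
Op 9: best P0=NH3 P1=NH1 P2=NH1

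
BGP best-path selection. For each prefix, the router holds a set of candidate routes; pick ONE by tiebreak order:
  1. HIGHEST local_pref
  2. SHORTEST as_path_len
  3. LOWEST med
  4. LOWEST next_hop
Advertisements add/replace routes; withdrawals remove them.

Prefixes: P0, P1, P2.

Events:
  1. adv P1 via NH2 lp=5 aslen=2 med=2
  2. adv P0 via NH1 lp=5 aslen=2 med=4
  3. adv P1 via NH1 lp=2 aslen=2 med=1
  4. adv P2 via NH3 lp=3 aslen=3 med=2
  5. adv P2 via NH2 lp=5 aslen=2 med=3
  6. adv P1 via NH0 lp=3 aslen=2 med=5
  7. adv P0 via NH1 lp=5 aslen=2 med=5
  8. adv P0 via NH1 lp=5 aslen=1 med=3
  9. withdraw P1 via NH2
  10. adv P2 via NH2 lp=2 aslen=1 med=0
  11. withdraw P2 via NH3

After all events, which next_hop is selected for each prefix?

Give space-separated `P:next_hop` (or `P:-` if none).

Answer: P0:NH1 P1:NH0 P2:NH2

Derivation:
Op 1: best P0=- P1=NH2 P2=-
Op 2: best P0=NH1 P1=NH2 P2=-
Op 3: best P0=NH1 P1=NH2 P2=-
Op 4: best P0=NH1 P1=NH2 P2=NH3
Op 5: best P0=NH1 P1=NH2 P2=NH2
Op 6: best P0=NH1 P1=NH2 P2=NH2
Op 7: best P0=NH1 P1=NH2 P2=NH2
Op 8: best P0=NH1 P1=NH2 P2=NH2
Op 9: best P0=NH1 P1=NH0 P2=NH2
Op 10: best P0=NH1 P1=NH0 P2=NH3
Op 11: best P0=NH1 P1=NH0 P2=NH2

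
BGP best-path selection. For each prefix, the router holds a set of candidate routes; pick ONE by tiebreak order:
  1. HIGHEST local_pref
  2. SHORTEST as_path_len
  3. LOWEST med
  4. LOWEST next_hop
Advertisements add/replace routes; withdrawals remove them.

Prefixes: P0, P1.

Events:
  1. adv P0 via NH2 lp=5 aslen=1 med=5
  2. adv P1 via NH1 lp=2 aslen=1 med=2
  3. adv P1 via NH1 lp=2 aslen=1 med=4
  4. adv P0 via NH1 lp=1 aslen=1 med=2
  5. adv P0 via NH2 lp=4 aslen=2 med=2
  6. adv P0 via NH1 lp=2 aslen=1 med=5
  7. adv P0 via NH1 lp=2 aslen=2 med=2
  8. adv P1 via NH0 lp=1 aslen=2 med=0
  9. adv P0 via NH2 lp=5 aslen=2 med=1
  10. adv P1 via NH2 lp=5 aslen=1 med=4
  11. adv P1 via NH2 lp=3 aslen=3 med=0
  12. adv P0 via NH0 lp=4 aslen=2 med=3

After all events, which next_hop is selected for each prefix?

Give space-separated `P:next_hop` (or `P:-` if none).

Op 1: best P0=NH2 P1=-
Op 2: best P0=NH2 P1=NH1
Op 3: best P0=NH2 P1=NH1
Op 4: best P0=NH2 P1=NH1
Op 5: best P0=NH2 P1=NH1
Op 6: best P0=NH2 P1=NH1
Op 7: best P0=NH2 P1=NH1
Op 8: best P0=NH2 P1=NH1
Op 9: best P0=NH2 P1=NH1
Op 10: best P0=NH2 P1=NH2
Op 11: best P0=NH2 P1=NH2
Op 12: best P0=NH2 P1=NH2

Answer: P0:NH2 P1:NH2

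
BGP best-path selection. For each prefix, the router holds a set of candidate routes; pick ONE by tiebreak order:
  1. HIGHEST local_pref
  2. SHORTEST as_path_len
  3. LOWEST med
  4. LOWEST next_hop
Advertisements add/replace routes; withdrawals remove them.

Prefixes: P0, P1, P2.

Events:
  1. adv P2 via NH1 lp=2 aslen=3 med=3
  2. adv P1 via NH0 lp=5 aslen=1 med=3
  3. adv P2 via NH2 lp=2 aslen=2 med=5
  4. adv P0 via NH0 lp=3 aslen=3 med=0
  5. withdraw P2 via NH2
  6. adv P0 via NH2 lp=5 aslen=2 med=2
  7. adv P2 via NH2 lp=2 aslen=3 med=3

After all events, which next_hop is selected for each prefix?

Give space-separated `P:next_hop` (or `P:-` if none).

Answer: P0:NH2 P1:NH0 P2:NH1

Derivation:
Op 1: best P0=- P1=- P2=NH1
Op 2: best P0=- P1=NH0 P2=NH1
Op 3: best P0=- P1=NH0 P2=NH2
Op 4: best P0=NH0 P1=NH0 P2=NH2
Op 5: best P0=NH0 P1=NH0 P2=NH1
Op 6: best P0=NH2 P1=NH0 P2=NH1
Op 7: best P0=NH2 P1=NH0 P2=NH1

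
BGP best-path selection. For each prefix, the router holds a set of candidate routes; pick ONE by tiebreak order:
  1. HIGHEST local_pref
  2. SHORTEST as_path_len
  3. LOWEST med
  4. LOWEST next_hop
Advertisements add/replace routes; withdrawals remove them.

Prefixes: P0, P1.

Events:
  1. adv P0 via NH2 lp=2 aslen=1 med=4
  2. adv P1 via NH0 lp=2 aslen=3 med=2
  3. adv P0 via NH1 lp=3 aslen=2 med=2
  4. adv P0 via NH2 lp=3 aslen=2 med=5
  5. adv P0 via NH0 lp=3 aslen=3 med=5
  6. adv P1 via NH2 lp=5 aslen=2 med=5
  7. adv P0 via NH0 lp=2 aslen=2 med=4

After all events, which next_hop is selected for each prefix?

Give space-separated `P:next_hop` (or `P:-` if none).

Answer: P0:NH1 P1:NH2

Derivation:
Op 1: best P0=NH2 P1=-
Op 2: best P0=NH2 P1=NH0
Op 3: best P0=NH1 P1=NH0
Op 4: best P0=NH1 P1=NH0
Op 5: best P0=NH1 P1=NH0
Op 6: best P0=NH1 P1=NH2
Op 7: best P0=NH1 P1=NH2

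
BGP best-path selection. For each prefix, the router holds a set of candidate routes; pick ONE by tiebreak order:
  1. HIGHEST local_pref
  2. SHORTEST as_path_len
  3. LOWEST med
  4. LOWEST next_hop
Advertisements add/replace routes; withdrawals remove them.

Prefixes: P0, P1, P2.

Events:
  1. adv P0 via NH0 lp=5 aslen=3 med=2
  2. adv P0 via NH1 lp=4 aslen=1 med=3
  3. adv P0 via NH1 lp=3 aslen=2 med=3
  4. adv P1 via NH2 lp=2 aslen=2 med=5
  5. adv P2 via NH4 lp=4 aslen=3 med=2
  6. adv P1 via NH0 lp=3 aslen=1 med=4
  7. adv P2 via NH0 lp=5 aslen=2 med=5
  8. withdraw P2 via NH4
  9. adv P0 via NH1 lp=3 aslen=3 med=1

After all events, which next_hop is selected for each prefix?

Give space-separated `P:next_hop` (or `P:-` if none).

Answer: P0:NH0 P1:NH0 P2:NH0

Derivation:
Op 1: best P0=NH0 P1=- P2=-
Op 2: best P0=NH0 P1=- P2=-
Op 3: best P0=NH0 P1=- P2=-
Op 4: best P0=NH0 P1=NH2 P2=-
Op 5: best P0=NH0 P1=NH2 P2=NH4
Op 6: best P0=NH0 P1=NH0 P2=NH4
Op 7: best P0=NH0 P1=NH0 P2=NH0
Op 8: best P0=NH0 P1=NH0 P2=NH0
Op 9: best P0=NH0 P1=NH0 P2=NH0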